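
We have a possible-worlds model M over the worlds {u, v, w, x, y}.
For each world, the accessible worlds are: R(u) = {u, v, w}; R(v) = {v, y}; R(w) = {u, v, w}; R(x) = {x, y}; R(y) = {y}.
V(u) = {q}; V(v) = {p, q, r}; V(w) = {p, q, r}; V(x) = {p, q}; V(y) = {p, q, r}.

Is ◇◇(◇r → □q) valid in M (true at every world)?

Yes

Recall that □ψ holds at a world iff ψ holds at every accessible world, and ◇ψ holds iff ψ holds at some accessible world.
Let φ = ◇◇(◇r → □q). Evaluate φ at each world:
  u (successors {u, v, w}): φ is true.
  v (successors {v, y}): φ is true.
  w (successors {u, v, w}): φ is true.
  x (successors {x, y}): φ is true.
  y (successors {y}): φ is true.
For instance, at v:
  At v: ◇◇(◇r → □q) requires ◇(◇r → □q) at some successor in {v, y}.
    ◇(◇r → □q) holds at v, so ◇◇(◇r → □q) is true at v.
      At v: ◇(◇r → □q) requires ◇r → □q at some successor in {v, y}.
        ◇r → □q holds at v, so ◇(◇r → □q) is true at v.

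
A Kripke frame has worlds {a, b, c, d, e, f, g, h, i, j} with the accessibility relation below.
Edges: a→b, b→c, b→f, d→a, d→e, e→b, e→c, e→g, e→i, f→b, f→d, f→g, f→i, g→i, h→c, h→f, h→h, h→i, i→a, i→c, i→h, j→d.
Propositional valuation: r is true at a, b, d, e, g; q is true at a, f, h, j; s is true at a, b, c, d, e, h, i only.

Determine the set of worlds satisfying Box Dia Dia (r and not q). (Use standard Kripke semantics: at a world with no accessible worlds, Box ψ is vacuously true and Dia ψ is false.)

a, c, g, j

Let φ = Box Dia Dia (r and not q). Evaluate φ at each world:
  a (successors {b}): φ is true.
  b (successors {c, f}): φ is false.
  c (successors ∅): φ is true.
  d (successors {a, e}): φ is false.
  e (successors {b, c, g, i}): φ is false.
  f (successors {b, d, g, i}): φ is false.
  g (successors {i}): φ is true.
  h (successors {c, f, h, i}): φ is false.
  i (successors {a, c, h}): φ is false.
  j (successors {d}): φ is true.
For instance, at g:
  At g: Box Dia Dia (r and not q) requires Dia Dia (r and not q) at every successor {i}.
      At i: Dia Dia (r and not q) requires Dia (r and not q) at some successor in {a, c, h}.
        Dia (r and not q) holds at a, so Dia Dia (r and not q) is true at i.
  So Box Dia Dia (r and not q) is true at g.
Satisfying worlds: {a, c, g, j}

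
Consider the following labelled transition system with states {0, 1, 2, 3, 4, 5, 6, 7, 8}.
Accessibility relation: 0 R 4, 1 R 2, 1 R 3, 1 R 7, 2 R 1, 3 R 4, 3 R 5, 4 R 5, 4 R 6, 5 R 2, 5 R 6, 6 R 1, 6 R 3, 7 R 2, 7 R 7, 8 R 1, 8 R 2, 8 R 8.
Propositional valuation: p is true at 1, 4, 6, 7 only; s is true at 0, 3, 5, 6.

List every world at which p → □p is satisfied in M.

0, 2, 3, 5, 8

Let φ = p → □p. Evaluate φ at each world:
  0 (successors {4}): φ is true.
  1 (successors {2, 3, 7}): φ is false.
  2 (successors {1}): φ is true.
  3 (successors {4, 5}): φ is true.
  4 (successors {5, 6}): φ is false.
  5 (successors {2, 6}): φ is true.
  6 (successors {1, 3}): φ is false.
  7 (successors {2, 7}): φ is false.
  8 (successors {1, 2, 8}): φ is true.
For instance, at 1:
  At 1: p is true, □p is false, so p → □p is false.
    At 1: □p requires p at every successor {2, 3, 7}.
      p fails at 2, so □p is false at 1.
Satisfying worlds: {0, 2, 3, 5, 8}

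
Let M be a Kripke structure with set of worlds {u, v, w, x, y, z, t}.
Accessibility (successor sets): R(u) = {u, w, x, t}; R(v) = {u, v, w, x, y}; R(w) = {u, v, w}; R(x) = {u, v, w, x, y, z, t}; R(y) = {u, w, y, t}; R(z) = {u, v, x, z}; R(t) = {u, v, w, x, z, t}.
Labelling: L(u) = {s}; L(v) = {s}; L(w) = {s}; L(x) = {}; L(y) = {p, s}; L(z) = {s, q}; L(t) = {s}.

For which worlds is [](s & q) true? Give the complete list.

none

Let φ = [](s & q). Evaluate φ at each world:
  u (successors {u, w, x, t}): φ is false.
  v (successors {u, v, w, x, y}): φ is false.
  w (successors {u, v, w}): φ is false.
  x (successors {u, v, w, x, y, z, t}): φ is false.
  y (successors {u, w, y, t}): φ is false.
  z (successors {u, v, x, z}): φ is false.
  t (successors {u, v, w, x, z, t}): φ is false.
For instance, at t:
  At t: [](s & q) requires s & q at every successor {u, v, w, x, z, t}.
    s & q fails at u, so [](s & q) is false at t.
Satisfying worlds: none.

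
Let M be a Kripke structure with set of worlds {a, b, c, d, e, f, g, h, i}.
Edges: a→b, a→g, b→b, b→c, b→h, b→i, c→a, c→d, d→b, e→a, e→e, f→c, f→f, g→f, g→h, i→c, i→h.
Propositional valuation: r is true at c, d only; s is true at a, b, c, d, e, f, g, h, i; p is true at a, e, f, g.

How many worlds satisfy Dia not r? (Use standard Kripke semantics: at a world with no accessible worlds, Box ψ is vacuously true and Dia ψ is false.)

8

Let φ = Dia not r. Evaluate φ at each world:
  a (successors {b, g}): φ is true.
  b (successors {b, c, h, i}): φ is true.
  c (successors {a, d}): φ is true.
  d (successors {b}): φ is true.
  e (successors {a, e}): φ is true.
  f (successors {c, f}): φ is true.
  g (successors {f, h}): φ is true.
  h (successors ∅): φ is false.
  i (successors {c, h}): φ is true.
For instance, at a:
  At a: Dia not r requires not r at some successor in {b, g}.
    not r holds at b, so Dia not r is true at a.
Satisfying worlds: {a, b, c, d, e, f, g, i}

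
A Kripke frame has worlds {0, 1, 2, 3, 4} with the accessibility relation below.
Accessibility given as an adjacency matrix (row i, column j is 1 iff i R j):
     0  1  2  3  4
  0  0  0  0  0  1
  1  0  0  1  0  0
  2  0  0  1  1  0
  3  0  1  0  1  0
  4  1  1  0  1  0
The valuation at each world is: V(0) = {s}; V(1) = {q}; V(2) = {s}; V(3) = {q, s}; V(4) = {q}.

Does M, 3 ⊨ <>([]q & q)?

At 3: <>([]q & q) requires []q & q at some successor in {1, 3}.
  []q & q holds at 3, so <>([]q & q) is true at 3.
    At 3: []q is true, q is true, so []q & q is true.
      At 3: []q requires q at every successor {1, 3}.
        At 1: q is true.
        At 3: q is true.
      So []q is true at 3.

Yes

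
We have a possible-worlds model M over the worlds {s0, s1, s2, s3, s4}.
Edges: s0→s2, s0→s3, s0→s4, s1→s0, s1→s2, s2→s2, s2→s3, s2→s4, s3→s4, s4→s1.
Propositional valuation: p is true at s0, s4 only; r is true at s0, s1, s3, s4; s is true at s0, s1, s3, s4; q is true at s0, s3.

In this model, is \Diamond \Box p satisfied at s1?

At s1: \Diamond \Box p requires \Box p at some successor in {s0, s2}.
  At s0: \Box p is false.
  At s2: \Box p is false.
So \Diamond \Box p is false at s1.

No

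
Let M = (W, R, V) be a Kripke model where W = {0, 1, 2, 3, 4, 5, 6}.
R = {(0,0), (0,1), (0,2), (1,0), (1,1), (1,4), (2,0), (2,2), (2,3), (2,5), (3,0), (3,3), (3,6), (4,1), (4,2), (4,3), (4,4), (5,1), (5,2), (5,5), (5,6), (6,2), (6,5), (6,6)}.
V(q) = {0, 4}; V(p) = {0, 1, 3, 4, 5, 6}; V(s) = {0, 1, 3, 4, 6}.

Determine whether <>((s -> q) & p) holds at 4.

Yes

Recall that <>ψ holds at a world iff ψ holds at some accessible world.
At 4: <>((s -> q) & p) requires (s -> q) & p at some successor in {1, 2, 3, 4}.
  (s -> q) & p holds at 4, so <>((s -> q) & p) is true at 4.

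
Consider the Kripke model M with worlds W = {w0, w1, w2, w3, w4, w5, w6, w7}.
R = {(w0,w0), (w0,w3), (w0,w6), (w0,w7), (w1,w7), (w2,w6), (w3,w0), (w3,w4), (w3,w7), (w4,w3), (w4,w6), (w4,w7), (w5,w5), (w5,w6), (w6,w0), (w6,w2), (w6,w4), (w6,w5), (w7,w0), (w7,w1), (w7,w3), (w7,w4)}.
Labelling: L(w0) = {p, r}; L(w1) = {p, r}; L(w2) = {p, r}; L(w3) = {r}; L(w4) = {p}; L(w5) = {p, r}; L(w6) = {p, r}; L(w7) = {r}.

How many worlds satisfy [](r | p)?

8

Recall that []ψ holds at a world iff ψ holds at every accessible world, and <>ψ holds iff ψ holds at some accessible world.
Let φ = [](r | p). Evaluate φ at each world:
  w0 (successors {w0, w3, w6, w7}): φ is true.
  w1 (successors {w7}): φ is true.
  w2 (successors {w6}): φ is true.
  w3 (successors {w0, w4, w7}): φ is true.
  w4 (successors {w3, w6, w7}): φ is true.
  w5 (successors {w5, w6}): φ is true.
  w6 (successors {w0, w2, w4, w5}): φ is true.
  w7 (successors {w0, w1, w3, w4}): φ is true.
For instance, at w7:
  At w7: [](r | p) requires r | p at every successor {w0, w1, w3, w4}.
    At w0: r | p is true.
    At w1: r | p is true.
    At w3: r | p is true.
    At w4: r | p is true.
  So [](r | p) is true at w7.
Satisfying worlds: {w0, w1, w2, w3, w4, w5, w6, w7}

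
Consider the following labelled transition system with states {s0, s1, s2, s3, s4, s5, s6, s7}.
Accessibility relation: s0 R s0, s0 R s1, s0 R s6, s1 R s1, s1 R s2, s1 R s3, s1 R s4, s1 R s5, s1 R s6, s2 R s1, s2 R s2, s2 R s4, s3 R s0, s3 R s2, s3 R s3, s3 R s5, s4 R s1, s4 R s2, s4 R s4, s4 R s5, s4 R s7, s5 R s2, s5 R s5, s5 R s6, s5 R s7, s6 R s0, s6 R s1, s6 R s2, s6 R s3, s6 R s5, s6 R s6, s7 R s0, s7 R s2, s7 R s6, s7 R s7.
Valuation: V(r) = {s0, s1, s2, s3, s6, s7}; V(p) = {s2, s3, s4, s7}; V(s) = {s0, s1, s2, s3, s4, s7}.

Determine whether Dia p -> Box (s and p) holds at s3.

Recall that Box ψ holds at a world iff ψ holds at every accessible world, and Dia ψ holds iff ψ holds at some accessible world.
At s3: Dia p is true, Box (s and p) is false, so Dia p -> Box (s and p) is false.
  At s3: Dia p requires p at some successor in {s0, s2, s3, s5}.
    p holds at s2, so Dia p is true at s3.
  At s3: Box (s and p) requires s and p at every successor {s0, s2, s3, s5}.
    s and p fails at s0, so Box (s and p) is false at s3.

No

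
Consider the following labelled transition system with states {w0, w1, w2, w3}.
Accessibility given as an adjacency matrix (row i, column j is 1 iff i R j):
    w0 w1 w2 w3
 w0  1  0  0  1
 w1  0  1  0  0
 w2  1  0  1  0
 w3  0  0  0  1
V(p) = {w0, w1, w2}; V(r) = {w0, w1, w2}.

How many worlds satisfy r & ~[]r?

1

Let φ = r & ~[]r. Evaluate φ at each world:
  w0 (successors {w0, w3}): φ is true.
  w1 (successors {w1}): φ is false.
  w2 (successors {w0, w2}): φ is false.
  w3 (successors {w3}): φ is false.
For instance, at w2:
  At w2: r is true, ~[]r is false, so r & ~[]r is false.
    At w2: []r is true, so ~[]r is false.
      At w2: []r requires r at every successor {w0, w2}.
        At w0: r is true.
        At w2: r is true.
      So []r is true at w2.
Satisfying worlds: {w0}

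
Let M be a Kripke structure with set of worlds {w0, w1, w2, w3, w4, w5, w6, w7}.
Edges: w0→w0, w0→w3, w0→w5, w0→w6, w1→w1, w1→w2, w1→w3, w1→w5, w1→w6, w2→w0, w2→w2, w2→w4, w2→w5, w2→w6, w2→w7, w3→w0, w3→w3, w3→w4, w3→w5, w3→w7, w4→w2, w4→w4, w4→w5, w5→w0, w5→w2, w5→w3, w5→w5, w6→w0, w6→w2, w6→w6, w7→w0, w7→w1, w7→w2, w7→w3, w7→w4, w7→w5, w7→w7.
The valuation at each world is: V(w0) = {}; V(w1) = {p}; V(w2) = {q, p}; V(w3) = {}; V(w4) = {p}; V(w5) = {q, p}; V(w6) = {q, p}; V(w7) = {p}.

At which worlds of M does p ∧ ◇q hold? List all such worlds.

Recall that ◇ψ holds at a world iff ψ holds at some accessible world.
Let φ = p ∧ ◇q. Evaluate φ at each world:
  w0 (successors {w0, w3, w5, w6}): φ is false.
  w1 (successors {w1, w2, w3, w5, w6}): φ is true.
  w2 (successors {w0, w2, w4, w5, w6, w7}): φ is true.
  w3 (successors {w0, w3, w4, w5, w7}): φ is false.
  w4 (successors {w2, w4, w5}): φ is true.
  w5 (successors {w0, w2, w3, w5}): φ is true.
  w6 (successors {w0, w2, w6}): φ is true.
  w7 (successors {w0, w1, w2, w3, w4, w5, w7}): φ is true.
For instance, at w3:
  At w3: p is false, ◇q is true, so p ∧ ◇q is false.
    At w3: ◇q requires q at some successor in {w0, w3, w4, w5, w7}.
      q holds at w5, so ◇q is true at w3.
Satisfying worlds: {w1, w2, w4, w5, w6, w7}

w1, w2, w4, w5, w6, w7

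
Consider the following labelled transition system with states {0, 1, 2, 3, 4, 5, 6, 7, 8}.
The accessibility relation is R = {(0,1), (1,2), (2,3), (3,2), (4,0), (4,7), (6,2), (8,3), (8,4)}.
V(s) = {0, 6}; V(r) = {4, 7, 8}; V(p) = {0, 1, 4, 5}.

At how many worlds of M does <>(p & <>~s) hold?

3

Let φ = <>(p & <>~s). Evaluate φ at each world:
  0 (successors {1}): φ is true.
  1 (successors {2}): φ is false.
  2 (successors {3}): φ is false.
  3 (successors {2}): φ is false.
  4 (successors {0, 7}): φ is true.
  5 (successors ∅): φ is false.
  6 (successors {2}): φ is false.
  7 (successors ∅): φ is false.
  8 (successors {3, 4}): φ is true.
For instance, at 4:
  At 4: <>(p & <>~s) requires p & <>~s at some successor in {0, 7}.
    p & <>~s holds at 0, so <>(p & <>~s) is true at 4.
      At 0: p is true, <>~s is true, so p & <>~s is true.
Satisfying worlds: {0, 4, 8}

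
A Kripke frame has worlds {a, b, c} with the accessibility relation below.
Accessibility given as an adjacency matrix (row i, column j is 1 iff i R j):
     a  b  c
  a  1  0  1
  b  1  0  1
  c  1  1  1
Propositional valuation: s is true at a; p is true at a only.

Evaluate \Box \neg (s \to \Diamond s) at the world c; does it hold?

Recall that \Box ψ holds at a world iff ψ holds at every accessible world, and \Diamond ψ holds iff ψ holds at some accessible world.
At c: \Box \neg (s \to \Diamond s) requires \neg (s \to \Diamond s) at every successor {a, b, c}.
  \neg (s \to \Diamond s) fails at a, so \Box \neg (s \to \Diamond s) is false at c.
    At a: s \to \Diamond s is true, so \neg (s \to \Diamond s) is false.
      At a: s is true, \Diamond s is true, so s \to \Diamond s is true.

No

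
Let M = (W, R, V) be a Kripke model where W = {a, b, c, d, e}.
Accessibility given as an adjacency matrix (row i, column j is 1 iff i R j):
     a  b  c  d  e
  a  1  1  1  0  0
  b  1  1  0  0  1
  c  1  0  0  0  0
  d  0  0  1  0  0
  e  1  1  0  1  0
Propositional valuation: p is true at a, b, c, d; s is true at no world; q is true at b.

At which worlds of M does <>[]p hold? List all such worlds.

Let φ = <>[]p. Evaluate φ at each world:
  a (successors {a, b, c}): φ is true.
  b (successors {a, b, e}): φ is true.
  c (successors {a}): φ is true.
  d (successors {c}): φ is true.
  e (successors {a, b, d}): φ is true.
For instance, at a:
  At a: <>[]p requires []p at some successor in {a, b, c}.
    []p holds at a, so <>[]p is true at a.
      At a: []p requires p at every successor {a, b, c}.
        At a: p is true.
        At b: p is true.
        At c: p is true.
      So []p is true at a.
Satisfying worlds: {a, b, c, d, e}

a, b, c, d, e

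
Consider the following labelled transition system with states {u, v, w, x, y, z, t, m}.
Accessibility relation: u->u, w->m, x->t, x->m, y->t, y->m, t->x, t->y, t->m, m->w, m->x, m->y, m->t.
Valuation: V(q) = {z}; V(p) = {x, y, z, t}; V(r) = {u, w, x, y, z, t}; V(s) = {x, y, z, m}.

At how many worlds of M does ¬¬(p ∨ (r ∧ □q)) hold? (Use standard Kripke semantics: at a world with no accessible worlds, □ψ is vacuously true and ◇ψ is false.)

Let φ = ¬¬(p ∨ (r ∧ □q)). Evaluate φ at each world:
  u (successors {u}): φ is false.
  v (successors ∅): φ is false.
  w (successors {m}): φ is false.
  x (successors {t, m}): φ is true.
  y (successors {t, m}): φ is true.
  z (successors ∅): φ is true.
  t (successors {x, y, m}): φ is true.
  m (successors {w, x, y, t}): φ is false.
For instance, at m:
  At m: ¬(p ∨ (r ∧ □q)) is true, so ¬¬(p ∨ (r ∧ □q)) is false.
    At m: p ∨ (r ∧ □q) is false, so ¬(p ∨ (r ∧ □q)) is true.
      At m: p is false, r ∧ □q is false, so p ∨ (r ∧ □q) is false.
Satisfying worlds: {x, y, z, t}

4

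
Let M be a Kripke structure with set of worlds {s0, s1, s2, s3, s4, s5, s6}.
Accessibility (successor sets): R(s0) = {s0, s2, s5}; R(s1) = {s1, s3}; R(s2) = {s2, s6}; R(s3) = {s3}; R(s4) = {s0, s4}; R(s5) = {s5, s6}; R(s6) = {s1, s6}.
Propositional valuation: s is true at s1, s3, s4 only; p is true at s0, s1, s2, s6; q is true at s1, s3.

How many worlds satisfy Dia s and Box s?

Recall that Box ψ holds at a world iff ψ holds at every accessible world, and Dia ψ holds iff ψ holds at some accessible world.
Let φ = Dia s and Box s. Evaluate φ at each world:
  s0 (successors {s0, s2, s5}): φ is false.
  s1 (successors {s1, s3}): φ is true.
  s2 (successors {s2, s6}): φ is false.
  s3 (successors {s3}): φ is true.
  s4 (successors {s0, s4}): φ is false.
  s5 (successors {s5, s6}): φ is false.
  s6 (successors {s1, s6}): φ is false.
For instance, at s6:
  At s6: Dia s is true, Box s is false, so Dia s and Box s is false.
    At s6: Dia s requires s at some successor in {s1, s6}.
      s holds at s1, so Dia s is true at s6.
    At s6: Box s requires s at every successor {s1, s6}.
      s fails at s6, so Box s is false at s6.
Satisfying worlds: {s1, s3}

2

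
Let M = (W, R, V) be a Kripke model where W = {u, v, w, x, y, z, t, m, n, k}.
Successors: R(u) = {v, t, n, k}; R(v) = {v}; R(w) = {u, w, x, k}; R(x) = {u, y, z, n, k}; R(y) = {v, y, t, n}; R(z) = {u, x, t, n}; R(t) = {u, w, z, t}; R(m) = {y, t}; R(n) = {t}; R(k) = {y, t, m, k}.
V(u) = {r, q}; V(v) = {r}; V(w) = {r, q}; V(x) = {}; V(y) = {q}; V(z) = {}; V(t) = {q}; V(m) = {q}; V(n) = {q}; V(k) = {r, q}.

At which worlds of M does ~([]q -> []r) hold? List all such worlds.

m, n, k

Let φ = ~([]q -> []r). Evaluate φ at each world:
  u (successors {v, t, n, k}): φ is false.
  v (successors {v}): φ is false.
  w (successors {u, w, x, k}): φ is false.
  x (successors {u, y, z, n, k}): φ is false.
  y (successors {v, y, t, n}): φ is false.
  z (successors {u, x, t, n}): φ is false.
  t (successors {u, w, z, t}): φ is false.
  m (successors {y, t}): φ is true.
  n (successors {t}): φ is true.
  k (successors {y, t, m, k}): φ is true.
For instance, at n:
  At n: []q -> []r is false, so ~([]q -> []r) is true.
    At n: []q is true, []r is false, so []q -> []r is false.
      At n: []q requires q at every successor {t}.
        At t: q is true.
      So []q is true at n.
      At n: []r requires r at every successor {t}.
        r fails at t, so []r is false at n.
Satisfying worlds: {m, n, k}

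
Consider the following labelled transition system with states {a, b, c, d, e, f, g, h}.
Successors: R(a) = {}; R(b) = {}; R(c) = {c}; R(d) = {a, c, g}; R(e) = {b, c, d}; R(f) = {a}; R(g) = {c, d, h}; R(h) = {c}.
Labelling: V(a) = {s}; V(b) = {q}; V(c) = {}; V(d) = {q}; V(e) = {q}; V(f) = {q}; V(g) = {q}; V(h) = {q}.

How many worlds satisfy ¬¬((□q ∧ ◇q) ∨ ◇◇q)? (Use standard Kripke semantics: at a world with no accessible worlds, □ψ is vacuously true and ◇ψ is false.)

3

Let φ = ¬¬((□q ∧ ◇q) ∨ ◇◇q). Evaluate φ at each world:
  a (successors ∅): φ is false.
  b (successors ∅): φ is false.
  c (successors {c}): φ is false.
  d (successors {a, c, g}): φ is true.
  e (successors {b, c, d}): φ is true.
  f (successors {a}): φ is false.
  g (successors {c, d, h}): φ is true.
  h (successors {c}): φ is false.
For instance, at h:
  At h: ¬((□q ∧ ◇q) ∨ ◇◇q) is true, so ¬¬((□q ∧ ◇q) ∨ ◇◇q) is false.
    At h: (□q ∧ ◇q) ∨ ◇◇q is false, so ¬((□q ∧ ◇q) ∨ ◇◇q) is true.
      At h: □q ∧ ◇q is false, ◇◇q is false, so (□q ∧ ◇q) ∨ ◇◇q is false.
Satisfying worlds: {d, e, g}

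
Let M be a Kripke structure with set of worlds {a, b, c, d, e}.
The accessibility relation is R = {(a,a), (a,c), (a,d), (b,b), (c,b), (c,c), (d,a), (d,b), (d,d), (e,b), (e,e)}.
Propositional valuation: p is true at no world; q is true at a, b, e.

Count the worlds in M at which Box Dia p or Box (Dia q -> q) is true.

2

Let φ = Box Dia p or Box (Dia q -> q). Evaluate φ at each world:
  a (successors {a, c, d}): φ is false.
  b (successors {b}): φ is true.
  c (successors {b, c}): φ is false.
  d (successors {a, b, d}): φ is false.
  e (successors {b, e}): φ is true.
For instance, at c:
  At c: Box Dia p is false, Box (Dia q -> q) is false, so Box Dia p or Box (Dia q -> q) is false.
    At c: Box Dia p requires Dia p at every successor {b, c}.
      Dia p fails at b, so Box Dia p is false at c.
    At c: Box (Dia q -> q) requires Dia q -> q at every successor {b, c}.
      Dia q -> q fails at c, so Box (Dia q -> q) is false at c.
Satisfying worlds: {b, e}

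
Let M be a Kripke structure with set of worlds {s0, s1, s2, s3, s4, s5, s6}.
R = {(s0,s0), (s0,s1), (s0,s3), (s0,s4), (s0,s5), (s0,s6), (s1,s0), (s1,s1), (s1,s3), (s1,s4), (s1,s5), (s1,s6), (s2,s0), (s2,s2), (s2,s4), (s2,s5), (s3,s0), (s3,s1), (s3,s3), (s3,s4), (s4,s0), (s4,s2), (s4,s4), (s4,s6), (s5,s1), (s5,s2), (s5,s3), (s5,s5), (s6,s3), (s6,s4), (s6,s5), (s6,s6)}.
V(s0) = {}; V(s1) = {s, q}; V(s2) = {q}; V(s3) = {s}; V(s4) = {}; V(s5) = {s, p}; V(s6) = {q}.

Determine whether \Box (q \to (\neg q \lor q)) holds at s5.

Yes

At s5: \Box (q \to (\neg q \lor q)) requires q \to (\neg q \lor q) at every successor {s1, s2, s3, s5}.
  At s1: q \to (\neg q \lor q) is true.
  At s2: q \to (\neg q \lor q) is true.
  At s3: q \to (\neg q \lor q) is true.
  At s5: q \to (\neg q \lor q) is true.
So \Box (q \to (\neg q \lor q)) is true at s5.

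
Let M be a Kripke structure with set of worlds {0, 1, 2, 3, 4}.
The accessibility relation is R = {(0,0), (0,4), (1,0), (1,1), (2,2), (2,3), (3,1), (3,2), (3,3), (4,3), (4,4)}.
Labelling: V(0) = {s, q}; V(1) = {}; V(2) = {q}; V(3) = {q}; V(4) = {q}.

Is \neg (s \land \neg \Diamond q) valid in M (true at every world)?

Let φ = \neg (s \land \neg \Diamond q). Evaluate φ at each world:
  0 (successors {0, 4}): φ is true.
  1 (successors {0, 1}): φ is true.
  2 (successors {2, 3}): φ is true.
  3 (successors {1, 2, 3}): φ is true.
  4 (successors {3, 4}): φ is true.
For instance, at 4:
  At 4: s \land \neg \Diamond q is false, so \neg (s \land \neg \Diamond q) is true.
    At 4: s is false, \neg \Diamond q is false, so s \land \neg \Diamond q is false.
      At 4: \Diamond q is true, so \neg \Diamond q is false.

Yes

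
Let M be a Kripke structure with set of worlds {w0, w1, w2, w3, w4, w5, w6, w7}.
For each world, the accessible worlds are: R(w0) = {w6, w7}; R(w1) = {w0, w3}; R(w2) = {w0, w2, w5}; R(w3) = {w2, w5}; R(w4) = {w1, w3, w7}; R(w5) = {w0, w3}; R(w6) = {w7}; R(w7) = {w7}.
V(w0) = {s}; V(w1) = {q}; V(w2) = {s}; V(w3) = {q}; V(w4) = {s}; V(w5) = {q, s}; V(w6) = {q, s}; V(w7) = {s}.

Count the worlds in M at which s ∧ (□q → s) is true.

Recall that □ψ holds at a world iff ψ holds at every accessible world, and ◇ψ holds iff ψ holds at some accessible world.
Let φ = s ∧ (□q → s). Evaluate φ at each world:
  w0 (successors {w6, w7}): φ is true.
  w1 (successors {w0, w3}): φ is false.
  w2 (successors {w0, w2, w5}): φ is true.
  w3 (successors {w2, w5}): φ is false.
  w4 (successors {w1, w3, w7}): φ is true.
  w5 (successors {w0, w3}): φ is true.
  w6 (successors {w7}): φ is true.
  w7 (successors {w7}): φ is true.
For instance, at w4:
  At w4: s is true, □q → s is true, so s ∧ (□q → s) is true.
    At w4: □q is false, s is true, so □q → s is true.
      At w4: □q requires q at every successor {w1, w3, w7}.
        q fails at w7, so □q is false at w4.
Satisfying worlds: {w0, w2, w4, w5, w6, w7}

6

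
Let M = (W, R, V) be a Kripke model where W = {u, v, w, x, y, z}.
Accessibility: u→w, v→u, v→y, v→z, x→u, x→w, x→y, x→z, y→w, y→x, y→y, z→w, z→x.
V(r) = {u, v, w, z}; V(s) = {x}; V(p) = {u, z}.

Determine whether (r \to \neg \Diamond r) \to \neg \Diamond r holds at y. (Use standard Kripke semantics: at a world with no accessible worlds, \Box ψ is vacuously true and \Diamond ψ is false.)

At y: r \to \neg \Diamond r is true, \neg \Diamond r is false, so (r \to \neg \Diamond r) \to \neg \Diamond r is false.
  At y: r is false, \neg \Diamond r is false, so r \to \neg \Diamond r is true.
    At y: \Diamond r is true, so \neg \Diamond r is false.
      At y: \Diamond r requires r at some successor in {w, x, y}.
        r holds at w, so \Diamond r is true at y.
  At y: \Diamond r is true, so \neg \Diamond r is false.
    At y: \Diamond r requires r at some successor in {w, x, y}.
      r holds at w, so \Diamond r is true at y.

No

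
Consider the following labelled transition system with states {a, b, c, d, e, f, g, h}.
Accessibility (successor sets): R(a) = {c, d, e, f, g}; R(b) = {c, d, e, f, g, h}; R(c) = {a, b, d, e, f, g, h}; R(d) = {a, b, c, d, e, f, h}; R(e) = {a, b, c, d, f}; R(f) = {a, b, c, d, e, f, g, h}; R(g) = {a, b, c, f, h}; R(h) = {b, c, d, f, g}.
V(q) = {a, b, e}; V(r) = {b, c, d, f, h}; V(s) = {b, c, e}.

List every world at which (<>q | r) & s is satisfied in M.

b, c, e

Let φ = (<>q | r) & s. Evaluate φ at each world:
  a (successors {c, d, e, f, g}): φ is false.
  b (successors {c, d, e, f, g, h}): φ is true.
  c (successors {a, b, d, e, f, g, h}): φ is true.
  d (successors {a, b, c, d, e, f, h}): φ is false.
  e (successors {a, b, c, d, f}): φ is true.
  f (successors {a, b, c, d, e, f, g, h}): φ is false.
  g (successors {a, b, c, f, h}): φ is false.
  h (successors {b, c, d, f, g}): φ is false.
For instance, at f:
  At f: <>q | r is true, s is false, so (<>q | r) & s is false.
    At f: <>q is true, r is true, so <>q | r is true.
      At f: <>q requires q at some successor in {a, b, c, d, e, f, g, h}.
        q holds at a, so <>q is true at f.
Satisfying worlds: {b, c, e}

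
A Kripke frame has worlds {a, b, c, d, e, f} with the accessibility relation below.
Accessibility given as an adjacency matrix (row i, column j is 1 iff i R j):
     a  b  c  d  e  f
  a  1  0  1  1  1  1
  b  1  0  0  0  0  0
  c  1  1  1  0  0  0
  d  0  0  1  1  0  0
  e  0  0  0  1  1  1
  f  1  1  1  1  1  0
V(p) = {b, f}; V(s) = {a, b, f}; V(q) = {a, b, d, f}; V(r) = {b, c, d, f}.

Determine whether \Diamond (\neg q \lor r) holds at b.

At b: \Diamond (\neg q \lor r) requires \neg q \lor r at some successor in {a}.
  At a: \neg q \lor r is false.
So \Diamond (\neg q \lor r) is false at b.

No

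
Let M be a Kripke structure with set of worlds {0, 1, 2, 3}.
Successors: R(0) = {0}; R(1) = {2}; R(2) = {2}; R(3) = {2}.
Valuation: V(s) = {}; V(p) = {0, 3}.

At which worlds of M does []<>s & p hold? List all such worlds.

Let φ = []<>s & p. Evaluate φ at each world:
  0 (successors {0}): φ is false.
  1 (successors {2}): φ is false.
  2 (successors {2}): φ is false.
  3 (successors {2}): φ is false.
For instance, at 0:
  At 0: []<>s is false, p is true, so []<>s & p is false.
    At 0: []<>s requires <>s at every successor {0}.
      <>s fails at 0, so []<>s is false at 0.
Satisfying worlds: none.

none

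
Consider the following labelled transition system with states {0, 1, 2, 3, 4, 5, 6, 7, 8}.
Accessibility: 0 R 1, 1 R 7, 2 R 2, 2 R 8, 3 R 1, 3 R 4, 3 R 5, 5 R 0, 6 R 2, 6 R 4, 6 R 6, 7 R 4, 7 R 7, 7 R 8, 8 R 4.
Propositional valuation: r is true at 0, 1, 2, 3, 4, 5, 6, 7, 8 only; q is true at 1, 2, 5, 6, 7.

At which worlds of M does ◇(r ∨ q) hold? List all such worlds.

Recall that ◇ψ holds at a world iff ψ holds at some accessible world.
Let φ = ◇(r ∨ q). Evaluate φ at each world:
  0 (successors {1}): φ is true.
  1 (successors {7}): φ is true.
  2 (successors {2, 8}): φ is true.
  3 (successors {1, 4, 5}): φ is true.
  4 (successors ∅): φ is false.
  5 (successors {0}): φ is true.
  6 (successors {2, 4, 6}): φ is true.
  7 (successors {4, 7, 8}): φ is true.
  8 (successors {4}): φ is true.
For instance, at 5:
  At 5: ◇(r ∨ q) requires r ∨ q at some successor in {0}.
    r ∨ q holds at 0, so ◇(r ∨ q) is true at 5.
Satisfying worlds: {0, 1, 2, 3, 5, 6, 7, 8}

0, 1, 2, 3, 5, 6, 7, 8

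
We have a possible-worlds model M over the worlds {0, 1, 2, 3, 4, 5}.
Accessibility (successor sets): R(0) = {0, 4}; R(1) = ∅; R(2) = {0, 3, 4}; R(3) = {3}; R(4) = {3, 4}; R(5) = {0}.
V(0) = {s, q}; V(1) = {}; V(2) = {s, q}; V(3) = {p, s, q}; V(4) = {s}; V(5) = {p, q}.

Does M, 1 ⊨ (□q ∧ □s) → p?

At 1: □q ∧ □s is true, p is false, so (□q ∧ □s) → p is false.
  At 1: □q is true, □s is true, so □q ∧ □s is true.
    At 1: no accessible worlds, so □q holds vacuously.
    At 1: no accessible worlds, so □s holds vacuously.

No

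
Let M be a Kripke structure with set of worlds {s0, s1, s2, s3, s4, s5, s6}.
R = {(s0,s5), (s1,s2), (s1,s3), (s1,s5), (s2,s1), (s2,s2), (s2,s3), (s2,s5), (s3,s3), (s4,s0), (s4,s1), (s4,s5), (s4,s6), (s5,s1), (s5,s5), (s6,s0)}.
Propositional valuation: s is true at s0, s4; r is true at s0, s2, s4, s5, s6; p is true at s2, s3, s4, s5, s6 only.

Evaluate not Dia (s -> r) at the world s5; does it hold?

At s5: Dia (s -> r) is true, so not Dia (s -> r) is false.
  At s5: Dia (s -> r) requires s -> r at some successor in {s1, s5}.
    s -> r holds at s1, so Dia (s -> r) is true at s5.

No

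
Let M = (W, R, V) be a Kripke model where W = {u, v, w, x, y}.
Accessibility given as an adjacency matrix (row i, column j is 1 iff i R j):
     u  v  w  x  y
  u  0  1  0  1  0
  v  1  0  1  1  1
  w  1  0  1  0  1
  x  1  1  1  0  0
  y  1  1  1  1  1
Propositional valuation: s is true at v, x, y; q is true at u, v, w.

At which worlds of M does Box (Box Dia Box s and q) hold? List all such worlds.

none

Recall that Box ψ holds at a world iff ψ holds at every accessible world, and Dia ψ holds iff ψ holds at some accessible world.
Let φ = Box (Box Dia Box s and q). Evaluate φ at each world:
  u (successors {v, x}): φ is false.
  v (successors {u, w, x, y}): φ is false.
  w (successors {u, w, y}): φ is false.
  x (successors {u, v, w}): φ is false.
  y (successors {u, v, w, x, y}): φ is false.
For instance, at y:
  At y: Box (Box Dia Box s and q) requires Box Dia Box s and q at every successor {u, v, w, x, y}.
    Box Dia Box s and q fails at v, so Box (Box Dia Box s and q) is false at y.
      At v: Box Dia Box s is false, q is true, so Box Dia Box s and q is false.
Satisfying worlds: none.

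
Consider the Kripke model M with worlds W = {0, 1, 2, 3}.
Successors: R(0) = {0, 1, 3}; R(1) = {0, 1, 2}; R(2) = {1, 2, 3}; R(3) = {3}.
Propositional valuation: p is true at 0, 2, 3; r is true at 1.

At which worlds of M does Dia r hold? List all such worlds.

Let φ = Dia r. Evaluate φ at each world:
  0 (successors {0, 1, 3}): φ is true.
  1 (successors {0, 1, 2}): φ is true.
  2 (successors {1, 2, 3}): φ is true.
  3 (successors {3}): φ is false.
For instance, at 1:
  At 1: Dia r requires r at some successor in {0, 1, 2}.
    r holds at 1, so Dia r is true at 1.
Satisfying worlds: {0, 1, 2}

0, 1, 2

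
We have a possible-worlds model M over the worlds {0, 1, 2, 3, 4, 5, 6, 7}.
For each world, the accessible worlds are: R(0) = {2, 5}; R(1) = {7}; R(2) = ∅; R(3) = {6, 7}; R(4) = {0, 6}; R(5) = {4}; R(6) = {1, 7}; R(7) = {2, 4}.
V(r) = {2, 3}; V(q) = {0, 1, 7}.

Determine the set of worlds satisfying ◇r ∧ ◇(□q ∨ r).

Let φ = ◇r ∧ ◇(□q ∨ r). Evaluate φ at each world:
  0 (successors {2, 5}): φ is true.
  1 (successors {7}): φ is false.
  2 (successors ∅): φ is false.
  3 (successors {6, 7}): φ is false.
  4 (successors {0, 6}): φ is false.
  5 (successors {4}): φ is false.
  6 (successors {1, 7}): φ is false.
  7 (successors {2, 4}): φ is true.
For instance, at 4:
  At 4: ◇r is false, ◇(□q ∨ r) is true, so ◇r ∧ ◇(□q ∨ r) is false.
    At 4: ◇r requires r at some successor in {0, 6}.
      At 0: r is false.
      At 6: r is false.
    So ◇r is false at 4.
    At 4: ◇(□q ∨ r) requires □q ∨ r at some successor in {0, 6}.
      □q ∨ r holds at 6, so ◇(□q ∨ r) is true at 4.
Satisfying worlds: {0, 7}

0, 7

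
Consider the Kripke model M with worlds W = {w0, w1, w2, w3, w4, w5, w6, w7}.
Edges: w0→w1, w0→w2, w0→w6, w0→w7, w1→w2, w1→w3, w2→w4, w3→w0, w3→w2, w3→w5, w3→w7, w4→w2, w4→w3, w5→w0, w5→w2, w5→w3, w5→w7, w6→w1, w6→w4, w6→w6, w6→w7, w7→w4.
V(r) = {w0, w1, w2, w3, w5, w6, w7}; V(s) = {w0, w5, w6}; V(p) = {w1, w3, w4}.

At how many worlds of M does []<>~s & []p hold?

2

Let φ = []<>~s & []p. Evaluate φ at each world:
  w0 (successors {w1, w2, w6, w7}): φ is false.
  w1 (successors {w2, w3}): φ is false.
  w2 (successors {w4}): φ is true.
  w3 (successors {w0, w2, w5, w7}): φ is false.
  w4 (successors {w2, w3}): φ is false.
  w5 (successors {w0, w2, w3, w7}): φ is false.
  w6 (successors {w1, w4, w6, w7}): φ is false.
  w7 (successors {w4}): φ is true.
For instance, at w2:
  At w2: []<>~s is true, []p is true, so []<>~s & []p is true.
    At w2: []<>~s requires <>~s at every successor {w4}.
      At w4: <>~s is true.
    So []<>~s is true at w2.
    At w2: []p requires p at every successor {w4}.
      At w4: p is true.
    So []p is true at w2.
Satisfying worlds: {w2, w7}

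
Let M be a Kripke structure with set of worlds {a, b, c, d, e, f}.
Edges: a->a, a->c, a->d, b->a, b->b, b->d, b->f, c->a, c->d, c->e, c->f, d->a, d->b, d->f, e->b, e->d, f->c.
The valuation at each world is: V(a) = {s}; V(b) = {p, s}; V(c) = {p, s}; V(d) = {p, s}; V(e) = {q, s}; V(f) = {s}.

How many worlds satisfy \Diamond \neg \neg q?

Let φ = \Diamond \neg \neg q. Evaluate φ at each world:
  a (successors {a, c, d}): φ is false.
  b (successors {a, b, d, f}): φ is false.
  c (successors {a, d, e, f}): φ is true.
  d (successors {a, b, f}): φ is false.
  e (successors {b, d}): φ is false.
  f (successors {c}): φ is false.
For instance, at b:
  At b: \Diamond \neg \neg q requires \neg \neg q at some successor in {a, b, d, f}.
    At a: \neg \neg q is false.
    At b: \neg \neg q is false.
    At d: \neg \neg q is false.
    At f: \neg \neg q is false.
  So \Diamond \neg \neg q is false at b.
Satisfying worlds: {c}

1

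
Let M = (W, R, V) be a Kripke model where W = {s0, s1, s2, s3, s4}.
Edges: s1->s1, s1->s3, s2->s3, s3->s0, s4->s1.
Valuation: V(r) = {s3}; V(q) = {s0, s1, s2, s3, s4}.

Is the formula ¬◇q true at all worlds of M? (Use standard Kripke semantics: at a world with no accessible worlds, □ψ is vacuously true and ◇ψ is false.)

No

Let φ = ¬◇q. Evaluate φ at each world:
  s0 (successors ∅): φ is true.
  s1 (successors {s1, s3}): φ is false.
  s2 (successors {s3}): φ is false.
  s3 (successors {s0}): φ is false.
  s4 (successors {s1}): φ is false.
Detail at s1 (counterexample):
  At s1: ◇q is true, so ¬◇q is false.
    At s1: ◇q requires q at some successor in {s1, s3}.
      q holds at s1, so ◇q is true at s1.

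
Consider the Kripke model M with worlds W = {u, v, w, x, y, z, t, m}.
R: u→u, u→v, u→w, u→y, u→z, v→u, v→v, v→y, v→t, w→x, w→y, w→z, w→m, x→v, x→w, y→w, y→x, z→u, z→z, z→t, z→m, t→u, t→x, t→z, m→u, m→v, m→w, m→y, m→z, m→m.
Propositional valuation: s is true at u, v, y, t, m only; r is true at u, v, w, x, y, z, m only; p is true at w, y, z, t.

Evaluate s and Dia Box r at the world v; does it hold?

Recall that Box ψ holds at a world iff ψ holds at every accessible world, and Dia ψ holds iff ψ holds at some accessible world.
At v: s is true, Dia Box r is true, so s and Dia Box r is true.
  At v: Dia Box r requires Box r at some successor in {u, v, y, t}.
    Box r holds at u, so Dia Box r is true at v.
      At u: Box r requires r at every successor {u, v, w, y, z}.
        At u: r is true.
        At v: r is true.
        At w: r is true.
        At y: r is true.
        At z: r is true.
      So Box r is true at u.

Yes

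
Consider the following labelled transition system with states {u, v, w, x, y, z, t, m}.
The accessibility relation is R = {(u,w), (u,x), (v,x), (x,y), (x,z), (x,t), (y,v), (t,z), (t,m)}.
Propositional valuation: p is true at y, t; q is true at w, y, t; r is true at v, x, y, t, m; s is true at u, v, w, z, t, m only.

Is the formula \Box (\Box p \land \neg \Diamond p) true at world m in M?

Recall that \Box ψ holds at a world iff ψ holds at every accessible world, and \Diamond ψ holds iff ψ holds at some accessible world.
At m: no accessible worlds, so \Box (\Box p \land \neg \Diamond p) holds vacuously.

Yes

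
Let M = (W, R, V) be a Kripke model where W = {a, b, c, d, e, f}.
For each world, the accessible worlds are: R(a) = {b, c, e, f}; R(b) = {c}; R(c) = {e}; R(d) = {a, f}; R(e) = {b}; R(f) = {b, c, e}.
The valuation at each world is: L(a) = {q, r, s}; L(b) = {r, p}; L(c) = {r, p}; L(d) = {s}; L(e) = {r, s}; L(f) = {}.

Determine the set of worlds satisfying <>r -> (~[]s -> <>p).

Let φ = <>r -> (~[]s -> <>p). Evaluate φ at each world:
  a (successors {b, c, e, f}): φ is true.
  b (successors {c}): φ is true.
  c (successors {e}): φ is true.
  d (successors {a, f}): φ is false.
  e (successors {b}): φ is true.
  f (successors {b, c, e}): φ is true.
For instance, at c:
  At c: <>r is true, ~[]s -> <>p is true, so <>r -> (~[]s -> <>p) is true.
    At c: <>r requires r at some successor in {e}.
      r holds at e, so <>r is true at c.
    At c: ~[]s is false, <>p is false, so ~[]s -> <>p is true.
      At c: []s is true, so ~[]s is false.
      At c: <>p requires p at some successor in {e}.
        At e: p is false.
      So <>p is false at c.
Satisfying worlds: {a, b, c, e, f}

a, b, c, e, f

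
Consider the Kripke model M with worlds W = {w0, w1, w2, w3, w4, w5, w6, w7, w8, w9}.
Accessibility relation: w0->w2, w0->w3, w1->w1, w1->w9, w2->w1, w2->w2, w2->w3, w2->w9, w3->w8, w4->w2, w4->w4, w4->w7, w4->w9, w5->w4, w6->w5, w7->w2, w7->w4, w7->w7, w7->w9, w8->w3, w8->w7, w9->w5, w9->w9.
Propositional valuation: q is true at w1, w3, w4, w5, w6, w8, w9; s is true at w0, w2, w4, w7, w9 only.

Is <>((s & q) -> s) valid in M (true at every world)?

Let φ = <>((s & q) -> s). Evaluate φ at each world:
  w0 (successors {w2, w3}): φ is true.
  w1 (successors {w1, w9}): φ is true.
  w2 (successors {w1, w2, w3, w9}): φ is true.
  w3 (successors {w8}): φ is true.
  w4 (successors {w2, w4, w7, w9}): φ is true.
  w5 (successors {w4}): φ is true.
  w6 (successors {w5}): φ is true.
  w7 (successors {w2, w4, w7, w9}): φ is true.
  w8 (successors {w3, w7}): φ is true.
  w9 (successors {w5, w9}): φ is true.
For instance, at w4:
  At w4: <>((s & q) -> s) requires (s & q) -> s at some successor in {w2, w4, w7, w9}.
    (s & q) -> s holds at w2, so <>((s & q) -> s) is true at w4.

Yes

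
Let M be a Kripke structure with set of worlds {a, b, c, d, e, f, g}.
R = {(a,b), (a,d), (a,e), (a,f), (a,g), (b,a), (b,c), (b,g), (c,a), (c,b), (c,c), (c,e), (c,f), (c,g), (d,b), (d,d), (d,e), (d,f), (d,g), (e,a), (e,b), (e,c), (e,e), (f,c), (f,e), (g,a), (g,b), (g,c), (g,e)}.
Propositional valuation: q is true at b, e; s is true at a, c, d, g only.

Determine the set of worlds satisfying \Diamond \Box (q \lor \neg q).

a, b, c, d, e, f, g

Let φ = \Diamond \Box (q \lor \neg q). Evaluate φ at each world:
  a (successors {b, d, e, f, g}): φ is true.
  b (successors {a, c, g}): φ is true.
  c (successors {a, b, c, e, f, g}): φ is true.
  d (successors {b, d, e, f, g}): φ is true.
  e (successors {a, b, c, e}): φ is true.
  f (successors {c, e}): φ is true.
  g (successors {a, b, c, e}): φ is true.
For instance, at b:
  At b: \Diamond \Box (q \lor \neg q) requires \Box (q \lor \neg q) at some successor in {a, c, g}.
    \Box (q \lor \neg q) holds at a, so \Diamond \Box (q \lor \neg q) is true at b.
      At a: \Box (q \lor \neg q) requires q \lor \neg q at every successor {b, d, e, f, g}.
        At b: q \lor \neg q is true.
        At d: q \lor \neg q is true.
        At e: q \lor \neg q is true.
        At f: q \lor \neg q is true.
        At g: q \lor \neg q is true.
      So \Box (q \lor \neg q) is true at a.
Satisfying worlds: {a, b, c, d, e, f, g}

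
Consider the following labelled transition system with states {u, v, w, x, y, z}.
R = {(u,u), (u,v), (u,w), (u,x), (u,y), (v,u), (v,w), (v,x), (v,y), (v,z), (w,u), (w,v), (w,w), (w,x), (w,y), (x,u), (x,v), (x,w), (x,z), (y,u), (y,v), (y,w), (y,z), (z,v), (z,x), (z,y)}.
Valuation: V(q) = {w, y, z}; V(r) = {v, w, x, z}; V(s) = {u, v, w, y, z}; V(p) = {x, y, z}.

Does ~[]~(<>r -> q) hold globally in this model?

Yes

Let φ = ~[]~(<>r -> q). Evaluate φ at each world:
  u (successors {u, v, w, x, y}): φ is true.
  v (successors {u, w, x, y, z}): φ is true.
  w (successors {u, v, w, x, y}): φ is true.
  x (successors {u, v, w, z}): φ is true.
  y (successors {u, v, w, z}): φ is true.
  z (successors {v, x, y}): φ is true.
For instance, at z:
  At z: []~(<>r -> q) is false, so ~[]~(<>r -> q) is true.
    At z: []~(<>r -> q) requires ~(<>r -> q) at every successor {v, x, y}.
      ~(<>r -> q) fails at y, so []~(<>r -> q) is false at z.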